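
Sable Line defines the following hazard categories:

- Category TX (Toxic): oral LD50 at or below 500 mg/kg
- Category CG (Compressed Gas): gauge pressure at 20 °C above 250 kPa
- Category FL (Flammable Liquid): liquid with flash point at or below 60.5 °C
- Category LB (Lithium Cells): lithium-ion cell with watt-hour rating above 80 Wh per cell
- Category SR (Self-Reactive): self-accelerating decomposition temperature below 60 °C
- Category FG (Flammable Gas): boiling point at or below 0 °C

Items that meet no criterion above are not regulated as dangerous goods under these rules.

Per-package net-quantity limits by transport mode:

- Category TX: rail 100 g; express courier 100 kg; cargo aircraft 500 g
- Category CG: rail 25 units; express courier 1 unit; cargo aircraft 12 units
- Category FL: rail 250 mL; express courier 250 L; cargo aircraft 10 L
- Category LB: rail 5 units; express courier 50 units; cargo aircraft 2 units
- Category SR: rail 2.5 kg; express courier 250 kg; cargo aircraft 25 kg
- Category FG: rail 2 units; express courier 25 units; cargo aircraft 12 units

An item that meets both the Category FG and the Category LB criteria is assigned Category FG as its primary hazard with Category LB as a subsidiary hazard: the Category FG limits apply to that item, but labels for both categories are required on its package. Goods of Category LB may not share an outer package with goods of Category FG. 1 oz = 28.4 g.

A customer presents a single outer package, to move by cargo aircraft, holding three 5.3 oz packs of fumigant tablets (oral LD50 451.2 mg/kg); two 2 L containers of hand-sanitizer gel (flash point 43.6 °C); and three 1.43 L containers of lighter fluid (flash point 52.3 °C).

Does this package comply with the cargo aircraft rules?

Yes

Oral LD50 451.2 mg/kg meets the Category TX criterion (Toxic), so the fumigant tablets are Category TX.
Hand-sanitizer gel: flash point 43.6 °C ≤ 60.5 °C → Category FL (Flammable Liquid).
With flash point 52.3 °C (≤ 60.5 °C), the lighter fluid falls in Category FL.
Category TX quantity: three 5.3 oz packs = 451.56 g.
451.56 g ≤ 500 g (cargo aircraft limit, Category TX) — within limit.
Category FL net quantity: (two 2 L containers = 4 L) + (three 1.43 L containers = 4.29 L) = 8.29 L.
8.29 L is within the cargo aircraft limit of 10 L for Category FL.
The segregation rule (Category LB with Category FG) does not apply to Category TX with Category FL.
Every hazard category is within its cargo aircraft limit and no segregation rule is violated.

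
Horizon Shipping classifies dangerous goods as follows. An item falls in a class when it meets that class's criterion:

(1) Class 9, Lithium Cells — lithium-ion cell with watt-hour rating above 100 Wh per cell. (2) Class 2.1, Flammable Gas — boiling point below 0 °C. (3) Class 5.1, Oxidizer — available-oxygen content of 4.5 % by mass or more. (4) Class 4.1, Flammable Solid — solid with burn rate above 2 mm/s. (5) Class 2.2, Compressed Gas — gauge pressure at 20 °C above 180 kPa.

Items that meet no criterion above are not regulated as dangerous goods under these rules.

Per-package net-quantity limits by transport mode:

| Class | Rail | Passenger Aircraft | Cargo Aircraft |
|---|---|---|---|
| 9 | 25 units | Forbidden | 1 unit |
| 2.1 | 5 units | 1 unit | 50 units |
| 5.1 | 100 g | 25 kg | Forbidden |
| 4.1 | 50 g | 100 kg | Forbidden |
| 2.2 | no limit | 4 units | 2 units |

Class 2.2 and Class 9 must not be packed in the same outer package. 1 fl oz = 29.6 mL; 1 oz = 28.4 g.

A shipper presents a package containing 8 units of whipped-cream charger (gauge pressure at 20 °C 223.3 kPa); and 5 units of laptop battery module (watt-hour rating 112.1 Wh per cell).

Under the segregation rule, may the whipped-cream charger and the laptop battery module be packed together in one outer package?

No

The whipped-cream charger has gauge pressure at 20 °C 223.3 kPa, which is > 180 kPa, so it is Class 2.2 (Compressed Gas).
With watt-hour rating 112.1 Wh per cell (> 100 Wh per cell), the laptop battery module falls in Class 9.
Class 2.2 and Class 9 may not share an outer package.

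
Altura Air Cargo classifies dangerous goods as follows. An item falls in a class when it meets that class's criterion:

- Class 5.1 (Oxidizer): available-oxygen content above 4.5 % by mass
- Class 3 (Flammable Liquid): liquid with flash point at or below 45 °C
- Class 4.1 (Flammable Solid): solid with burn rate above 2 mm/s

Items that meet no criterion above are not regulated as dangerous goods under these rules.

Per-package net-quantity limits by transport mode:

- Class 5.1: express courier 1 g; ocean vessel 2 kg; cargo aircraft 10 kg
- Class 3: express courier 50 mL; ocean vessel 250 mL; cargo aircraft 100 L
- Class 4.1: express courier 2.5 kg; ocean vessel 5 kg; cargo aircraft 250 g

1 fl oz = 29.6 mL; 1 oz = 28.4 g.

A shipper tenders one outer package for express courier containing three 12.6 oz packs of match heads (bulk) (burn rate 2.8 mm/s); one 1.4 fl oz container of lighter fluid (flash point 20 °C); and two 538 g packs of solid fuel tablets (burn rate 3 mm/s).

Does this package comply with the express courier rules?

Yes

With burn rate 2.8 mm/s (> 2 mm/s), the match heads (bulk) fall in Class 4.1.
Flash point 20 °C meets the Class 3 criterion (Flammable Liquid), so the lighter fluid is Class 3.
With burn rate 3 mm/s (> 2 mm/s), the solid fuel tablets fall in Class 4.1.
Total Class 4.1: (three 12.6 oz packs = 1073.52 g) + (two 538 g packs = 1.076 kg) = 2149.52 g.
That is within the Class 4.1 express courier limit of 2.5 kg.
Class 3 quantity: one 1.4 fl oz container = 41.44 mL.
41.44 mL ≤ 50 mL (express courier limit, Class 3) — within limit.
Every hazard class is within its express courier limit and no segregation rule is violated.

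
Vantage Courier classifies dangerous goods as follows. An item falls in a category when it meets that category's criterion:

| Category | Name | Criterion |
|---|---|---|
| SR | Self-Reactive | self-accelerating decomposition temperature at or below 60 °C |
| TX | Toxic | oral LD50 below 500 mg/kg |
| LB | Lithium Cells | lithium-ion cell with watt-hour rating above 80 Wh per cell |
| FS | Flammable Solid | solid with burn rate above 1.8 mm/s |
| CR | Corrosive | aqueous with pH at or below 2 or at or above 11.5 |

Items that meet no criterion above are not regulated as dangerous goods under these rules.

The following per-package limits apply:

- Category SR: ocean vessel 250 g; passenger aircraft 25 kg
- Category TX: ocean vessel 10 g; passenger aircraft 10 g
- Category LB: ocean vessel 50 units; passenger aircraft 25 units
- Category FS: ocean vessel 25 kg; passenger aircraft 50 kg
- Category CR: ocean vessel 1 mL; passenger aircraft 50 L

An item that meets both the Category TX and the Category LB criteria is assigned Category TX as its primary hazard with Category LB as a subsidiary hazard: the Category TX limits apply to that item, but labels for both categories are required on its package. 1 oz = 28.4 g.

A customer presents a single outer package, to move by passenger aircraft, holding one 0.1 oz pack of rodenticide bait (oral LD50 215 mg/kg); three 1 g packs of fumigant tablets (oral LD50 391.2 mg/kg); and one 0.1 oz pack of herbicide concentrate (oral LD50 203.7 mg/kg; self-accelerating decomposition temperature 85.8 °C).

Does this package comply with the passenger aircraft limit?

Yes

Oral LD50 215 mg/kg meets the Category TX criterion (Toxic), so the rodenticide bait is Category TX.
Fumigant tablets: oral LD50 391.2 mg/kg < 500 mg/kg → Category TX (Toxic).
With oral LD50 203.7 mg/kg (< 500 mg/kg), the herbicide concentrate falls in Category TX.
Total Category TX: (one 0.1 oz pack = 2.84 g) + (three 1 g packs = 3 g) + (one 0.1 oz pack = 2.84 g) = 8.68 g.
8.68 g is within the passenger aircraft limit of 10 g for Category TX.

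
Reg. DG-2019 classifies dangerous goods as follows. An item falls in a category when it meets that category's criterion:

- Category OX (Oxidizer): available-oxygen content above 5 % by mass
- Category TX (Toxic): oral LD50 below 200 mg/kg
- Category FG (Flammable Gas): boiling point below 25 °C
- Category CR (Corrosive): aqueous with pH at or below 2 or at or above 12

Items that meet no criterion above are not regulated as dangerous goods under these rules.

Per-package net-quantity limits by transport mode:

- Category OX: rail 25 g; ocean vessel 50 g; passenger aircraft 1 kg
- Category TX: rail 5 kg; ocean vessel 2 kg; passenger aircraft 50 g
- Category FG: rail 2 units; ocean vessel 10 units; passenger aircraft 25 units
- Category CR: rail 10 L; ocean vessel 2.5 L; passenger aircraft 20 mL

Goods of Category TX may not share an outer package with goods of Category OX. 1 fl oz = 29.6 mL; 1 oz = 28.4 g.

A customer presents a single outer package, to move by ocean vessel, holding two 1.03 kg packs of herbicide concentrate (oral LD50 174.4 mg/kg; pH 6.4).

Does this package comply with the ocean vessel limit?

Oral LD50 174.4 mg/kg meets the Category TX criterion (Toxic), so the herbicide concentrate is Category TX.
Category TX quantity: two 1.03 kg packs = 2.06 kg.
2.06 kg > 2 kg (ocean vessel limit, Category TX) — over the limit.

No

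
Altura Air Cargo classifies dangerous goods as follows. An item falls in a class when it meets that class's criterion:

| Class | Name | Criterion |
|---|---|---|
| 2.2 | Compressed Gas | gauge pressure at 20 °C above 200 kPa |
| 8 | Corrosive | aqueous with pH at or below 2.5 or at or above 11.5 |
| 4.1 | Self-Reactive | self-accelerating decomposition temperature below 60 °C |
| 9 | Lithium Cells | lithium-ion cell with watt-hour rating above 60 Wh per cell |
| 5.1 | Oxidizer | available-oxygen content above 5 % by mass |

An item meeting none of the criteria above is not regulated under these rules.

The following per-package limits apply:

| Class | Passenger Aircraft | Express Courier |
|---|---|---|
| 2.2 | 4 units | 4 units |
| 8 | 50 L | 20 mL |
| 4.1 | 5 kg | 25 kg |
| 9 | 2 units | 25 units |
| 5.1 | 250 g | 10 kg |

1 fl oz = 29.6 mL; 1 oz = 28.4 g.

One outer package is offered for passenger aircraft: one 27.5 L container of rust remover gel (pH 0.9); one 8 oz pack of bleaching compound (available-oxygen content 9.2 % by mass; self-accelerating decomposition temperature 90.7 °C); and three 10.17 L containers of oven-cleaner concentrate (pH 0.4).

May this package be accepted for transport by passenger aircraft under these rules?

No

pH 0.9 meets the Class 8 criterion (Corrosive), so the rust remover gel is Class 8.
With available-oxygen content 9.2 % by mass (> 5 % by mass), the bleaching compound falls in Class 5.1.
The oven-cleaner concentrate has pH 0.4, which is ≤ 2.5, so it is Class 8 (Corrosive).
Total Class 8: 27.5 L + (three 10.17 L containers = 30.51 L) = 58.01 L.
58.01 L exceeds the passenger aircraft limit of 50 L for Class 8.
Class 5.1 quantity: one 8 oz pack = 227.2 g.
227.2 g is within the passenger aircraft limit of 250 g for Class 5.1.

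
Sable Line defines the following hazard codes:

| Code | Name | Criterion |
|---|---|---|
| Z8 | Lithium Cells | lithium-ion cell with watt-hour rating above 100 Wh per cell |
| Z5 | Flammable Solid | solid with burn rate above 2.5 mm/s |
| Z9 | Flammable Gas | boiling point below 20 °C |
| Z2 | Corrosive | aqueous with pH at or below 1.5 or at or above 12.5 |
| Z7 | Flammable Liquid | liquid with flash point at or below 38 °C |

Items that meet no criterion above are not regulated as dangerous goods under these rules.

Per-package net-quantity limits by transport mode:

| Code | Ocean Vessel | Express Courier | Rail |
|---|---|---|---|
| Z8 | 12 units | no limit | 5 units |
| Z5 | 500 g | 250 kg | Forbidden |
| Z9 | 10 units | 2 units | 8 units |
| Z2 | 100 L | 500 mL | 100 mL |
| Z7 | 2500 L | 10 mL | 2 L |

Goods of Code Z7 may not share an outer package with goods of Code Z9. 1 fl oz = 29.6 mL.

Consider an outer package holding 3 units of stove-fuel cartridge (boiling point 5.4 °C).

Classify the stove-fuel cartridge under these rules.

With boiling point 5.4 °C (< 20 °C), the stove-fuel cartridge falls in Code Z9.

Code Z9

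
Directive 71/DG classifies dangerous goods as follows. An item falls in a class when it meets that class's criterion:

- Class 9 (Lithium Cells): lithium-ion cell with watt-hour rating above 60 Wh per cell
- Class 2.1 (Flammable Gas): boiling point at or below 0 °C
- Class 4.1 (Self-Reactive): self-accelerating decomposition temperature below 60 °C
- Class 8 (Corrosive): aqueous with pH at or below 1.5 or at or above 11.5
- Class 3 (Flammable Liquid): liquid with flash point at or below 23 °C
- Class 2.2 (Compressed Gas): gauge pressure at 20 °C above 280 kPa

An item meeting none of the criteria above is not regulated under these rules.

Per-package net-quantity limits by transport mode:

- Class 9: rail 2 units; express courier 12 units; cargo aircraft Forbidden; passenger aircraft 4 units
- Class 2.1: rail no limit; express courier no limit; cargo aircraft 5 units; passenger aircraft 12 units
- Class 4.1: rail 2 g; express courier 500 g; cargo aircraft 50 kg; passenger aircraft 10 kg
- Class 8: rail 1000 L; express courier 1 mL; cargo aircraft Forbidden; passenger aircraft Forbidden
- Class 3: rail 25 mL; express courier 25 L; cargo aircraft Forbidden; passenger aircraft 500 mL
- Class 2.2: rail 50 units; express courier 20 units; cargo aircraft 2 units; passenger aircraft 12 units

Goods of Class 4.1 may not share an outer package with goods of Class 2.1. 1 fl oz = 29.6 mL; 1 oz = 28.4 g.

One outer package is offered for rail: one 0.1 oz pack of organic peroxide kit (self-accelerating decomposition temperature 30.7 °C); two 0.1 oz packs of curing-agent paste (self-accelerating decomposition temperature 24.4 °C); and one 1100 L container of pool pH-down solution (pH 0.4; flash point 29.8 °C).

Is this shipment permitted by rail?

No

Organic peroxide kit: self-accelerating decomposition temperature 30.7 °C < 60 °C → Class 4.1 (Self-Reactive).
Self-accelerating decomposition temperature 24.4 °C meets the Class 4.1 criterion (Self-Reactive), so the curing-agent paste is Class 4.1.
The pool pH-down solution has pH 0.4, which is ≤ 1.5, so it is Class 8 (Corrosive).
Total Class 4.1: (one 0.1 oz pack = 2.84 g) + (two 0.1 oz packs = 5.68 g) = 8.52 g.
That exceeds the Class 4.1 rail limit of 2 g.
Class 8 quantity: 1100 L.
1100 L > 1000 L (rail limit, Class 8) — over the limit.
The segregation rule (Class 4.1 with Class 2.1) does not apply to Class 4.1 with Class 8.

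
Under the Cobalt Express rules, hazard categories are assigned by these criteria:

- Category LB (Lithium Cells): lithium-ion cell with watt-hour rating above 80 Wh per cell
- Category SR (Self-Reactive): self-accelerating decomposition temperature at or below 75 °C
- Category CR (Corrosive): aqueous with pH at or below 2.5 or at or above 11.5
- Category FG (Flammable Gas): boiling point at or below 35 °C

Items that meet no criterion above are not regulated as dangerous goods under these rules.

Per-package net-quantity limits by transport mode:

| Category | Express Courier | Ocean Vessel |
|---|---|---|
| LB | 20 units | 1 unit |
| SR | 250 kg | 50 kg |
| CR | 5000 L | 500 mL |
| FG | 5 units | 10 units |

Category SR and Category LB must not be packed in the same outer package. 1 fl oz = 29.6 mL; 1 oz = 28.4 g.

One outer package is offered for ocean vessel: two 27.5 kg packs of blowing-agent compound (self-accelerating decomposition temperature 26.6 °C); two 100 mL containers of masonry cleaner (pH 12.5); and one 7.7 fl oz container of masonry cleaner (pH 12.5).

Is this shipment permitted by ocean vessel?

No

Blowing-agent compound: self-accelerating decomposition temperature 26.6 °C ≤ 75 °C → Category SR (Self-Reactive).
Masonry cleaner: pH 12.5 ≥ 11.5 → Category CR (Corrosive).
The masonry cleaner has pH 12.5, which is ≥ 11.5, so it is Category CR (Corrosive).
Category SR quantity: two 27.5 kg packs = 55 kg.
That exceeds the Category SR ocean vessel limit of 50 kg.
Category CR net quantity: (two 100 mL containers = 200 mL) + (one 7.7 fl oz container = 227.92 mL) = 427.92 mL.
427.92 mL ≤ 500 mL (ocean vessel limit, Category CR) — within limit.
The segregation rule (Category SR with Category LB) does not apply to Category SR with Category CR.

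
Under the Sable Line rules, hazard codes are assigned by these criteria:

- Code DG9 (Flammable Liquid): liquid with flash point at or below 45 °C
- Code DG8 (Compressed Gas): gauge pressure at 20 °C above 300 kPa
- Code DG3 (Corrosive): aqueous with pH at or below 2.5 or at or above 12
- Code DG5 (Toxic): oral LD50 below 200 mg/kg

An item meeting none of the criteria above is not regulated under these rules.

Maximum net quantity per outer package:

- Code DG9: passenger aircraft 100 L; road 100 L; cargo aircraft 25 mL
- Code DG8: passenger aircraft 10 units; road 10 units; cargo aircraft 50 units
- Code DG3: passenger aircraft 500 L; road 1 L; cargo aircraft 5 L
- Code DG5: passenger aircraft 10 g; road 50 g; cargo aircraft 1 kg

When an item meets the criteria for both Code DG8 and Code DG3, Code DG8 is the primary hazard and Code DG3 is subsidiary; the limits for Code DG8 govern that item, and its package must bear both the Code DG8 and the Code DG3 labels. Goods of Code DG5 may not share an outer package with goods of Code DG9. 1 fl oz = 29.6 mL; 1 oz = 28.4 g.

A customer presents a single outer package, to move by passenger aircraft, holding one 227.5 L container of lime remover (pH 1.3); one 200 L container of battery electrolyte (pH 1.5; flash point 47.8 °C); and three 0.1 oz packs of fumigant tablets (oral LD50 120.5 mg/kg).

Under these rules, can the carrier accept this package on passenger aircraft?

Lime remover: pH 1.3 ≤ 2.5 → Code DG3 (Corrosive).
With pH 1.5 (≤ 2.5), the battery electrolyte falls in Code DG3.
With oral LD50 120.5 mg/kg (< 200 mg/kg), the fumigant tablets fall in Code DG5.
Total Code DG3: 227.5 L + 200 L = 427.5 L.
427.5 L is within the passenger aircraft limit of 500 L for Code DG3.
Code DG5 quantity: three 0.1 oz packs = 8.52 g.
8.52 g ≤ 10 g (passenger aircraft limit, Code DG5) — within limit.
The segregation rule (Code DG5 with Code DG9) does not apply to Code DG3 with Code DG5.
Every hazard code is within its passenger aircraft limit and no segregation rule is violated.

Yes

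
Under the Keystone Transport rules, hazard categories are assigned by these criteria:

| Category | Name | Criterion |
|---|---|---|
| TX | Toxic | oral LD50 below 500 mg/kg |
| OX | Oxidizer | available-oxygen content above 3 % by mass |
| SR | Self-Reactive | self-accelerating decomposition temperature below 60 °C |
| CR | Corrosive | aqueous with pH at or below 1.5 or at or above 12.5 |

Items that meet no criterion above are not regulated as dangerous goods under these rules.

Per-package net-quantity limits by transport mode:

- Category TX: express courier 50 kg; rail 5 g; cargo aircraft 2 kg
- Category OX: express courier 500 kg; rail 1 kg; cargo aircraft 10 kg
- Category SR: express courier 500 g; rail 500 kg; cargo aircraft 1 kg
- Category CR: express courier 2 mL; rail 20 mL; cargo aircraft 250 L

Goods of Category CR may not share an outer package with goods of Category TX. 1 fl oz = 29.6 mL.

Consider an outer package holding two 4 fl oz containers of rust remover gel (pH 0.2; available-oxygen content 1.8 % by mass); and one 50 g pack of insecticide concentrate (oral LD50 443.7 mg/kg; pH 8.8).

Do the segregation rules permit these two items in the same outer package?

No

With pH 0.2 (≤ 1.5), the rust remover gel falls in Category CR.
Insecticide concentrate: oral LD50 443.7 mg/kg < 500 mg/kg → Category TX (Toxic).
Category CR and Category TX may not share an outer package.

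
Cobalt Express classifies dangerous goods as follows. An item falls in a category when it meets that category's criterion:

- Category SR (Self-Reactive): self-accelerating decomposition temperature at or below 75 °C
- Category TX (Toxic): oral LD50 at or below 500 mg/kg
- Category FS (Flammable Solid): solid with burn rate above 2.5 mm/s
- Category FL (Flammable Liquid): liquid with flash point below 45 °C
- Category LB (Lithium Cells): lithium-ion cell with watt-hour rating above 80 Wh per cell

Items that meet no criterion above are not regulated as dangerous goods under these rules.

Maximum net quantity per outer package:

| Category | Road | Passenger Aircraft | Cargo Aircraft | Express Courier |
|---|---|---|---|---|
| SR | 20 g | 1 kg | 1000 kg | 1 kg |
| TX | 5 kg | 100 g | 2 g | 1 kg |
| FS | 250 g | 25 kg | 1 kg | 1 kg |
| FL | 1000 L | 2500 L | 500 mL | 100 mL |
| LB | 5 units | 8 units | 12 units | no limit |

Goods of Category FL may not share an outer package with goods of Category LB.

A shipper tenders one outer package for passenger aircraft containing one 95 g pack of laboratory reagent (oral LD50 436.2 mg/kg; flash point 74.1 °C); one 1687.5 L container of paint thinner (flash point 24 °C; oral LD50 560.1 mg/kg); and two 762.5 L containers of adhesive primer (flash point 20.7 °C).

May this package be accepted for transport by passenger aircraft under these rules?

No

The laboratory reagent has oral LD50 436.2 mg/kg, which is ≤ 500 mg/kg, so it is Category TX (Toxic).
Flash point 24 °C meets the Category FL criterion (Flammable Liquid), so the paint thinner is Category FL.
Adhesive primer: flash point 20.7 °C < 45 °C → Category FL (Flammable Liquid).
Category TX quantity: 95 g.
95 g is within the passenger aircraft limit of 100 g for Category TX.
Total Category FL: 1687.5 L + (two 762.5 L containers = 1525 L) = 3212.5 L.
That exceeds the Category FL passenger aircraft limit of 2500 L.
The segregation rule (Category FL with Category LB) does not apply to Category TX with Category FL.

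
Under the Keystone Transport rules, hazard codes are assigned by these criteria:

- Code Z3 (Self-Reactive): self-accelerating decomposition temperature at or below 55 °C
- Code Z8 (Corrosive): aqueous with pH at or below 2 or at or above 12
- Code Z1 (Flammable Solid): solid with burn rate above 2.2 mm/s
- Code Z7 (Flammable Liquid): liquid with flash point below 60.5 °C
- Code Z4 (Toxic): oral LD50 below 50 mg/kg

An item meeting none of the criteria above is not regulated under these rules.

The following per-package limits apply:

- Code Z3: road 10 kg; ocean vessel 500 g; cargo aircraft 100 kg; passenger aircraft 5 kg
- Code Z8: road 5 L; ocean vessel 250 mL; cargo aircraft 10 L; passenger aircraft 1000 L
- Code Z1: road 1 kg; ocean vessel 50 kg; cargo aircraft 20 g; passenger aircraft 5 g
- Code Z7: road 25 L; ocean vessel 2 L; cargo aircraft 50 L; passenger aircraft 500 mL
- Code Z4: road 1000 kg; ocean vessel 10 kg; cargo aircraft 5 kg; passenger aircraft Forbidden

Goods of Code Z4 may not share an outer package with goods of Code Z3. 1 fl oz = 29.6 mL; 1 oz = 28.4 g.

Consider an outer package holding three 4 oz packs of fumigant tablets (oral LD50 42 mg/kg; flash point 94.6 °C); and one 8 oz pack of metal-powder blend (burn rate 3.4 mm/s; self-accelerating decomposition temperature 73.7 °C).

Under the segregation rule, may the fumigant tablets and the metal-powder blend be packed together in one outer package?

With oral LD50 42 mg/kg (< 50 mg/kg), the fumigant tablets fall in Code Z4.
The metal-powder blend has burn rate 3.4 mm/s, which is > 2.2 mm/s, so it is Code Z1 (Flammable Solid).
No segregation rule bars Code Z4 with Code Z1.

Yes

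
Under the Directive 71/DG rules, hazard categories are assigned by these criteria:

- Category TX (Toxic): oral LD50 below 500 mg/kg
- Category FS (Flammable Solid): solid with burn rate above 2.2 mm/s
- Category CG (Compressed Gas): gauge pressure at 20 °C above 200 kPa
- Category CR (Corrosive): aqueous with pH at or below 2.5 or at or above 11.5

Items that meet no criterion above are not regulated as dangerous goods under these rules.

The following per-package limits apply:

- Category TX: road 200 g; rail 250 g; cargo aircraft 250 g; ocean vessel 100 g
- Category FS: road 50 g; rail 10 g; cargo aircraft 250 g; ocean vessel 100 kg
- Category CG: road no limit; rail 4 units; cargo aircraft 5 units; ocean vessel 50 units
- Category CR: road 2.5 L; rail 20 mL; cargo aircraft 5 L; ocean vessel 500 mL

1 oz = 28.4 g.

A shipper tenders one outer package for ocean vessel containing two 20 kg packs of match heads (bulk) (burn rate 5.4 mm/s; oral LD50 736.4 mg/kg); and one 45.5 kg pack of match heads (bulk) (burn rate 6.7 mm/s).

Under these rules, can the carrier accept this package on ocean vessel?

Yes

With burn rate 5.4 mm/s (> 2.2 mm/s), the match heads (bulk) fall in Category FS.
With burn rate 6.7 mm/s (> 2.2 mm/s), the match heads (bulk) fall in Category FS.
Total Category FS: (two 20 kg packs = 40 kg) + 45.5 kg = 85.5 kg.
85.5 kg ≤ 100 kg (ocean vessel limit, Category FS) — within limit.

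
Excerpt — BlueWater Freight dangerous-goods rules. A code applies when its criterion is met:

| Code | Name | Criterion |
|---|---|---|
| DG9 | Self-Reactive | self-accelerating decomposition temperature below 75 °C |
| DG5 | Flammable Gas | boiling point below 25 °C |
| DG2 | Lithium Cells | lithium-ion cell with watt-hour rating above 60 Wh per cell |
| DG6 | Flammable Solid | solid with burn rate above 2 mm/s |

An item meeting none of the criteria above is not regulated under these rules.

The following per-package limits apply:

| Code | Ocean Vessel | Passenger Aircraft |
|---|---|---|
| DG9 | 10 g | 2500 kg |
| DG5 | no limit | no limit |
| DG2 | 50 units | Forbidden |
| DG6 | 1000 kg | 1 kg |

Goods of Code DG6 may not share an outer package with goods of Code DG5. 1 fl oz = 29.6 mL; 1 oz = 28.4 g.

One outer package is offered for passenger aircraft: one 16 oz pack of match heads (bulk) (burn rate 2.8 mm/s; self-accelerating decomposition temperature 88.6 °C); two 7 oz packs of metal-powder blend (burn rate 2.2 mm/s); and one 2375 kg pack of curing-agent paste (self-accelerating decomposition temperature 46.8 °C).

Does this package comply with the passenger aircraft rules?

With burn rate 2.8 mm/s (> 2 mm/s), the match heads (bulk) fall in Code DG6.
Burn rate 2.2 mm/s meets the Code DG6 criterion (Flammable Solid), so the metal-powder blend is Code DG6.
Self-accelerating decomposition temperature 46.8 °C meets the Code DG9 criterion (Self-Reactive), so the curing-agent paste is Code DG9.
Total Code DG6: (one 16 oz pack = 454.4 g) + (two 7 oz packs = 397.6 g) = 852 g.
852 g ≤ 1 kg (passenger aircraft limit, Code DG6) — within limit.
Code DG9 quantity: 2375 kg.
2375 kg is within the passenger aircraft limit of 2500 kg for Code DG9.
The segregation rule (Code DG6 with Code DG5) does not apply to Code DG6 with Code DG9.
Every hazard code is within its passenger aircraft limit and no segregation rule is violated.

Yes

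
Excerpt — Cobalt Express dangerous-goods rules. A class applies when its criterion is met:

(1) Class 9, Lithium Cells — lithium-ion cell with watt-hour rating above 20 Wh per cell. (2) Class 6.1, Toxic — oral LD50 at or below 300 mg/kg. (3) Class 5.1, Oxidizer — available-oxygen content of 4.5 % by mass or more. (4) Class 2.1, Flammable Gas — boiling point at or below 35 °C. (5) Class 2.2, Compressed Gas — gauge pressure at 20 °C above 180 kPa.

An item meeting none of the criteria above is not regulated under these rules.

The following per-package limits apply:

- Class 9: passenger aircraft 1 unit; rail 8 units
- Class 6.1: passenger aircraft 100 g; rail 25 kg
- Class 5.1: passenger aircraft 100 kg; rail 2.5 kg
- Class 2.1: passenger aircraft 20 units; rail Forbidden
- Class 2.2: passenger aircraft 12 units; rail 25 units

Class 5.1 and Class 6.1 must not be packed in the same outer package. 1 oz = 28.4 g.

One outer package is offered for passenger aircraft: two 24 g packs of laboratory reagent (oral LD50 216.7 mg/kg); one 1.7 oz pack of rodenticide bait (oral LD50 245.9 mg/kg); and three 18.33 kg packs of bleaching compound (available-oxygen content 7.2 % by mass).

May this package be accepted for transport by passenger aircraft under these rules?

No

The laboratory reagent has oral LD50 216.7 mg/kg, which is ≤ 300 mg/kg, so it is Class 6.1 (Toxic).
Rodenticide bait: oral LD50 245.9 mg/kg ≤ 300 mg/kg → Class 6.1 (Toxic).
Bleaching compound: available-oxygen content 7.2 % by mass ≥ 4.5 % by mass → Class 5.1 (Oxidizer).
Class 5.1 quantity: three 18.33 kg packs = 54.99 kg.
That is within the Class 5.1 passenger aircraft limit of 100 kg.
Class 6.1 net quantity: (two 24 g packs = 48 g) + (one 1.7 oz pack = 48.28 g) = 96.28 g.
96.28 g is within the passenger aircraft limit of 100 g for Class 6.1.
Class 5.1 and Class 6.1 may not share an outer package.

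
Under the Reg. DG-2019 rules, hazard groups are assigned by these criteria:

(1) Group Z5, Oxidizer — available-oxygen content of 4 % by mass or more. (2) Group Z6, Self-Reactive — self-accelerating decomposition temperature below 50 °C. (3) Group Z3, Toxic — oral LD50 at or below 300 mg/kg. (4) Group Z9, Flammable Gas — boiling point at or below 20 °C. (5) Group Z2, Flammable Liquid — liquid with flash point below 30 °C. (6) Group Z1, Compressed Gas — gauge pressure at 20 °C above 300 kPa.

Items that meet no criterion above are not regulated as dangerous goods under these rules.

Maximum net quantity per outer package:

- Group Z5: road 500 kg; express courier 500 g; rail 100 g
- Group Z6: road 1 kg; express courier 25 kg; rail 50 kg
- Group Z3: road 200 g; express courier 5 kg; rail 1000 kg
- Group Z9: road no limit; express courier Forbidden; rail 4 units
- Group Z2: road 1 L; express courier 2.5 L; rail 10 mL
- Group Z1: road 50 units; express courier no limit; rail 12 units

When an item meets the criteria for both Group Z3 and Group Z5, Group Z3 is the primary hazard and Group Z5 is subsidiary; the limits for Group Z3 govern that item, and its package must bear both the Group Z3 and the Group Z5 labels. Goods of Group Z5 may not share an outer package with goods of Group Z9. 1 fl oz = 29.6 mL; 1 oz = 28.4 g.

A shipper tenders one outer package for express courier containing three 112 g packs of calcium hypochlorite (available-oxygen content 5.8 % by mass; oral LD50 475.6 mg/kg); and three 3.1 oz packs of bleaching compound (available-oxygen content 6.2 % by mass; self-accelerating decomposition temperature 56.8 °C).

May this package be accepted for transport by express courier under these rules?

Available-oxygen content 5.8 % by mass meets the Group Z5 criterion (Oxidizer), so the calcium hypochlorite is Group Z5.
Available-oxygen content 6.2 % by mass meets the Group Z5 criterion (Oxidizer), so the bleaching compound is Group Z5.
Group Z5 net quantity: (three 112 g packs = 336 g) + (three 3.1 oz packs = 264.12 g) = 600.12 g.
600.12 g > 500 g (express courier limit, Group Z5) — over the limit.

No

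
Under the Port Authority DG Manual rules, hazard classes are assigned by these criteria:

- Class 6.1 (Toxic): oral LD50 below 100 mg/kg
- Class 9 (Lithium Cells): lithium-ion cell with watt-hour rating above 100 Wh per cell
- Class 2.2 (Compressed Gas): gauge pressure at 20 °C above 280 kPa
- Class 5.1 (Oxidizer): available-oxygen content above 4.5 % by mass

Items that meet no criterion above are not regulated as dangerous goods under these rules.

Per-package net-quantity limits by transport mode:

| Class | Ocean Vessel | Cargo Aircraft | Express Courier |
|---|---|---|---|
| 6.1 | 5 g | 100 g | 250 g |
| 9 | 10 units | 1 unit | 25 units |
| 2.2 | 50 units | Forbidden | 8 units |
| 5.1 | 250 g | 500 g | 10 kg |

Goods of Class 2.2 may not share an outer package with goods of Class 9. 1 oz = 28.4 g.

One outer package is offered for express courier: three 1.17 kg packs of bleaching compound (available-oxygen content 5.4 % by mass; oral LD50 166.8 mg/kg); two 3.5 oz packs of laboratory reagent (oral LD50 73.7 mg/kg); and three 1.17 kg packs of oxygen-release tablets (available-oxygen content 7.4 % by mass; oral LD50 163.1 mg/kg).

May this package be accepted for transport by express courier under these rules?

Yes

Available-oxygen content 5.4 % by mass meets the Class 5.1 criterion (Oxidizer), so the bleaching compound is Class 5.1.
With oral LD50 73.7 mg/kg (< 100 mg/kg), the laboratory reagent falls in Class 6.1.
The oxygen-release tablets have available-oxygen content 7.4 % by mass, which is > 4.5 % by mass, so they are Class 5.1 (Oxidizer).
Class 5.1 net quantity: (three 1.17 kg packs = 3.51 kg) + (three 1.17 kg packs = 3.51 kg) = 7.02 kg.
7.02 kg is within the express courier limit of 10 kg for Class 5.1.
Class 6.1 quantity: two 3.5 oz packs = 198.8 g.
198.8 g ≤ 250 g (express courier limit, Class 6.1) — within limit.
The segregation rule (Class 2.2 with Class 9) does not apply to Class 5.1 with Class 6.1.
Every hazard class is within its express courier limit and no segregation rule is violated.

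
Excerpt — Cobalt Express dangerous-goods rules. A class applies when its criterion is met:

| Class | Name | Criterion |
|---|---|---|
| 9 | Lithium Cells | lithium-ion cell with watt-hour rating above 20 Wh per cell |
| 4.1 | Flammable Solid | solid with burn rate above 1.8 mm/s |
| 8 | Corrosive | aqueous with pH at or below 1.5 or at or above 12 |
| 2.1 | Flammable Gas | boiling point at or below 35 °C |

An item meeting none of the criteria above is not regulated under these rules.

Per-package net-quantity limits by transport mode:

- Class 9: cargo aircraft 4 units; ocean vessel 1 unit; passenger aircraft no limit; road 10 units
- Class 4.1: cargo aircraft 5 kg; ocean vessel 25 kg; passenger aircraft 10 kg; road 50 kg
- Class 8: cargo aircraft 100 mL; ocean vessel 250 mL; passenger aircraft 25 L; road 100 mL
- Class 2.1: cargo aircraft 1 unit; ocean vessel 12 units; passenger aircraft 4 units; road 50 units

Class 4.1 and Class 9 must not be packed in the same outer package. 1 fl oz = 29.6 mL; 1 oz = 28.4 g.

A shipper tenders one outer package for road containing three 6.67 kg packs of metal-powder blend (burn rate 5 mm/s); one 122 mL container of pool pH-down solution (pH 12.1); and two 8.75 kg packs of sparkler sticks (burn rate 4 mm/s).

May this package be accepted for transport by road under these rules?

Metal-powder blend: burn rate 5 mm/s > 1.8 mm/s → Class 4.1 (Flammable Solid).
The pool pH-down solution has pH 12.1, which is ≥ 12, so it is Class 8 (Corrosive).
Burn rate 4 mm/s meets the Class 4.1 criterion (Flammable Solid), so the sparkler sticks are Class 4.1.
Total Class 4.1: (three 6.67 kg packs = 20.01 kg) + (two 8.75 kg packs = 17.5 kg) = 37.51 kg.
That is within the Class 4.1 road limit of 50 kg.
Class 8 quantity: 122 mL.
122 mL exceeds the road limit of 100 mL for Class 8.
The segregation rule (Class 4.1 with Class 9) does not apply to Class 4.1 with Class 8.

No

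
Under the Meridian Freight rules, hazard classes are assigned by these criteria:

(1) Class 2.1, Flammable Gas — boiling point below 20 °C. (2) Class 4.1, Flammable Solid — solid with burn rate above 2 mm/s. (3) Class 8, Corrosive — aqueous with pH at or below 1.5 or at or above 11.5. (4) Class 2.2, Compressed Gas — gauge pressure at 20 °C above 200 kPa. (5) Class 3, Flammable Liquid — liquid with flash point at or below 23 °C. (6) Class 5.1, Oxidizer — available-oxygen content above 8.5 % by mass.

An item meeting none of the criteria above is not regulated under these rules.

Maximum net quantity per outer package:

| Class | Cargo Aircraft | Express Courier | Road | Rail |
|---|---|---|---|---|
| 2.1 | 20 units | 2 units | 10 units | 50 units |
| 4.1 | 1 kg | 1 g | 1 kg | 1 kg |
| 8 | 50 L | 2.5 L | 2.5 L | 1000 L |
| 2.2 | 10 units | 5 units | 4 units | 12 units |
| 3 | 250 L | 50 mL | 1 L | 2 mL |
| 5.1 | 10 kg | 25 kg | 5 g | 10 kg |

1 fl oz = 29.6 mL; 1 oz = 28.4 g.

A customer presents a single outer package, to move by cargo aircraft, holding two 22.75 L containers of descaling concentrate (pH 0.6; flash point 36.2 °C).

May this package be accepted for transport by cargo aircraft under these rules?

Yes

The descaling concentrate has pH 0.6, which is ≤ 1.5, so it is Class 8 (Corrosive).
Class 8 quantity: two 22.75 L containers = 45.5 L.
45.5 L ≤ 50 L (cargo aircraft limit, Class 8) — within limit.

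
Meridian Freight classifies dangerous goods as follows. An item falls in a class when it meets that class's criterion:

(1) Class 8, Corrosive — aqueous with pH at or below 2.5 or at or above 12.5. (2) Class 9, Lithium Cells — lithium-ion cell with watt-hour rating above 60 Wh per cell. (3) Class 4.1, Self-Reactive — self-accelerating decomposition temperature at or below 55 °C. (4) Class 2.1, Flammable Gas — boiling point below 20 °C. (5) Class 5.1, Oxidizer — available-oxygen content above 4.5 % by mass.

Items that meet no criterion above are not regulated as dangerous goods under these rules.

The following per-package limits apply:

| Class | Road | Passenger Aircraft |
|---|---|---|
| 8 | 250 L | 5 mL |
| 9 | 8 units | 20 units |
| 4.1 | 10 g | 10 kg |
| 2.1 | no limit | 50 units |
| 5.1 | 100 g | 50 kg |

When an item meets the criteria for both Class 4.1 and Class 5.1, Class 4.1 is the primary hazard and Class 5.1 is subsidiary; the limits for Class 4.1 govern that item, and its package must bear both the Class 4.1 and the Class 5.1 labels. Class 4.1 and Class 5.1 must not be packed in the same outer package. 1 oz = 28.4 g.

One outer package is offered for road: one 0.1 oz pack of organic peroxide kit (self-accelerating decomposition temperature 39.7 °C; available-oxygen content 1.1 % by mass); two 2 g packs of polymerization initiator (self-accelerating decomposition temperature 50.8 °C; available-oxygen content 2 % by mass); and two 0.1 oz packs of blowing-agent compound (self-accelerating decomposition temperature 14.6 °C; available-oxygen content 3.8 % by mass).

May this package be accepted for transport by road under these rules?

The organic peroxide kit has self-accelerating decomposition temperature 39.7 °C, which is ≤ 55 °C, so it is Class 4.1 (Self-Reactive).
Polymerization initiator: self-accelerating decomposition temperature 50.8 °C ≤ 55 °C → Class 4.1 (Self-Reactive).
With self-accelerating decomposition temperature 14.6 °C (≤ 55 °C), the blowing-agent compound falls in Class 4.1.
Class 4.1 net quantity: (one 0.1 oz pack = 2.84 g) + (two 2 g packs = 4 g) + (two 0.1 oz packs = 5.68 g) = 12.52 g.
12.52 g exceeds the road limit of 10 g for Class 4.1.

No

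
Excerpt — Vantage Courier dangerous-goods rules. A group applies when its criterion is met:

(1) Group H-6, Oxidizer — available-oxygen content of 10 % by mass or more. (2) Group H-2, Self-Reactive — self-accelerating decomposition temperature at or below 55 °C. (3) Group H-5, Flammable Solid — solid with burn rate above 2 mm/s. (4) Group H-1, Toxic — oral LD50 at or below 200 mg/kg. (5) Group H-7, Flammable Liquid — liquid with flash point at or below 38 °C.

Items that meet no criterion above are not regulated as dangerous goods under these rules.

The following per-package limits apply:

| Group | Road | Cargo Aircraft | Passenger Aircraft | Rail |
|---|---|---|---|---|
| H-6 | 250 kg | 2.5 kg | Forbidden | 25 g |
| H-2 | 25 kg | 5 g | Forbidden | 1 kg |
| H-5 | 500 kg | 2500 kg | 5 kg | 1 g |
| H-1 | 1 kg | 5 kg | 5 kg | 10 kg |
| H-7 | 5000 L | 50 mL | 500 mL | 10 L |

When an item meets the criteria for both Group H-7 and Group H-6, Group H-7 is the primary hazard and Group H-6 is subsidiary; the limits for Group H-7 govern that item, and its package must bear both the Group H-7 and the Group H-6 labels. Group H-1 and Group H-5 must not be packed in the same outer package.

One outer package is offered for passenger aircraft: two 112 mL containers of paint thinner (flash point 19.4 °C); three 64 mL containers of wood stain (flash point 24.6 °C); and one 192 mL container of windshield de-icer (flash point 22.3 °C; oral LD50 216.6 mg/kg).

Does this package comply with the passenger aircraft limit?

Paint thinner: flash point 19.4 °C ≤ 38 °C → Group H-7 (Flammable Liquid).
With flash point 24.6 °C (≤ 38 °C), the wood stain falls in Group H-7.
Flash point 22.3 °C meets the Group H-7 criterion (Flammable Liquid), so the windshield de-icer is Group H-7.
Total Group H-7: (two 112 mL containers = 224 mL) + (three 64 mL containers = 192 mL) + 192 mL = 608 mL.
608 mL > 500 mL (passenger aircraft limit, Group H-7) — over the limit.

No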